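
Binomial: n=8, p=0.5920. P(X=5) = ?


C(8,5) = 56
p^5 = 0.072712
(1-p)^3 = 0.067917
P = 56 * 0.072712 * 0.067917 = 0.2766

P(X=5) = 0.2766


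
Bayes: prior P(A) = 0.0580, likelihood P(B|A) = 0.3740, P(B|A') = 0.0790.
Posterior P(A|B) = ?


P(B) = P(B|A)*P(A) + P(B|A')*P(A')
= 0.3740*0.0580 + 0.0790*0.9420
= 0.021692 + 0.074418 = 0.096110
P(A|B) = 0.021692/0.096110 = 0.2257

P(A|B) = 0.2257


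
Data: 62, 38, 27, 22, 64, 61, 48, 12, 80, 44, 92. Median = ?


Sorted: 12, 22, 27, 38, 44, 48, 61, 62, 64, 80, 92
n = 11 (odd)
Middle value = 48

Median = 48


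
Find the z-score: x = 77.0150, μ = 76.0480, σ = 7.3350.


z = (77.0150 - 76.0480)/7.3350
= 0.9670/7.3350
= 0.1318

z = 0.1318


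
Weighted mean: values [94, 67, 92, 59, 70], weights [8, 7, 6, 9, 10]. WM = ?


Numerator = 94*8 + 67*7 + 92*6 + 59*9 + 70*10 = 3004
Denominator = 8 + 7 + 6 + 9 + 10 = 40
WM = 3004/40 = 75.1000

WM = 75.1000


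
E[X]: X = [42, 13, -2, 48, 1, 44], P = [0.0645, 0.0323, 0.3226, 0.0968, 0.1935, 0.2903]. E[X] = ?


E[X] = 42*0.0645 + 13*0.0323 - 2*0.3226 + 48*0.0968 + 1*0.1935 + 44*0.2903
= 2.7090 + 0.4199 - 0.6452 + 4.6464 + 0.1935 + 12.7732
= 20.0968

E[X] = 20.0968


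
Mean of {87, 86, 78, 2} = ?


Sum = 87 + 86 + 78 + 2 = 253
n = 4
Mean = 253/4 = 63.2500

Mean = 63.2500


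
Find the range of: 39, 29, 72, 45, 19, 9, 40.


Max = 72, Min = 9
Range = 72 - 9 = 63

Range = 63


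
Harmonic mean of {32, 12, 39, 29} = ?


Sum of reciprocals = 1/32 + 1/12 + 1/39 + 1/29 = 0.174707
HM = 4/0.174707 = 22.8955

HM = 22.8955


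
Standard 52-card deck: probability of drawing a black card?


26 black cards in 52 cards
P = 26/52 = 0.5000

P = 0.5000


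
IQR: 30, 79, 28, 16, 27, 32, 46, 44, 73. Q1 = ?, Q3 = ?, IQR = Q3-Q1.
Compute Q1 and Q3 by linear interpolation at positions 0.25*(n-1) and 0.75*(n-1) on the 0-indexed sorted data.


Sorted: 16, 27, 28, 30, 32, 44, 46, 73, 79
Q1 (25th %ile) = 28.0000
Q3 (75th %ile) = 46.0000
IQR = 46.0000 - 28.0000 = 18.0000

IQR = 18.0000


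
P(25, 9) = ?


P(25,9) = 25!/16!
= 15511210043330985984000000/20922789888000
= 741354768000

P(25,9) = 741354768000


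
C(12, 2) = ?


C(12,2) = 12!/(2! × 10!)
= 479001600/(2 × 3628800)
= 66

C(12,2) = 66


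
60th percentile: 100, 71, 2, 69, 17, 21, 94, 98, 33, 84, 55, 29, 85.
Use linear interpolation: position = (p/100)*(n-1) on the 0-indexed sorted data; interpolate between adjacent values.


Sorted: 2, 17, 21, 29, 33, 55, 69, 71, 84, 85, 94, 98, 100
n = 13
Index = 60/100 * 12 = 7.2000
Lower = data[7] = 71, Upper = data[8] = 84
P60 = 71 + 0.2000*(13) = 73.6000

P60 = 73.6000


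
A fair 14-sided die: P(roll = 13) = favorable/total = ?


Favorable outcomes (roll = 13): 1
Total outcomes = 14
P = 1/14 = 0.0714

P = 0.0714


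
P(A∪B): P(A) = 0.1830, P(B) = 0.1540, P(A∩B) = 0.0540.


P(A∪B) = 0.1830 + 0.1540 - 0.0540
= 0.3370 - 0.0540
= 0.2830

P(A∪B) = 0.2830


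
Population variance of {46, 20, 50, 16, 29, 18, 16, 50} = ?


Mean = 30.6250
Squared deviations: 236.3906, 112.8906, 375.3906, 213.8906, 2.6406, 159.3906, 213.8906, 375.3906
Sum = 1689.8750
Variance = 1689.8750/8 = 211.2344

Variance = 211.2344


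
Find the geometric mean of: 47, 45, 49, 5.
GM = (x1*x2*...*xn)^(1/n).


Product = 47 × 45 × 49 × 5 = 518175
GM = 518175^(1/4) = 26.8299

GM = 26.8299


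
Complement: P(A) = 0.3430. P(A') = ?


P(not A) = 1 - 0.3430 = 0.6570

P(not A) = 0.6570


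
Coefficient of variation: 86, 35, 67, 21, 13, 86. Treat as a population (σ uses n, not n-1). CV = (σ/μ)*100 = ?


Mean = 51.3333
SD = 29.7359
CV = (29.7359/51.3333)*100 = 57.9270%

CV = 57.9270%


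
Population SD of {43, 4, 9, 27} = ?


Mean = 20.7500
Variance = 238.1875
SD = sqrt(238.1875) = 15.4333

SD = 15.4333


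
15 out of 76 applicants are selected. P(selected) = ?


P = 15/76 = 0.1974

P = 0.1974


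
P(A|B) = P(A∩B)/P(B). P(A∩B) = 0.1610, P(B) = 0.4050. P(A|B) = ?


P(A|B) = 0.1610/0.4050 = 0.3975

P(A|B) = 0.3975


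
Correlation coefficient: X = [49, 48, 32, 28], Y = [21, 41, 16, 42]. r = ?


Mean X = 39.2500, Mean Y = 30.0000
SD X = 9.364160, SD Y = 11.640447
Cov = -6.250000
r = -6.250000/(9.364160*11.640447) = -0.0573

r = -0.0573


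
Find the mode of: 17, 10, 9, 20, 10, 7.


Frequencies: 7:1, 9:1, 10:2, 17:1, 20:1
Max frequency = 2
Mode = 10

Mode = 10


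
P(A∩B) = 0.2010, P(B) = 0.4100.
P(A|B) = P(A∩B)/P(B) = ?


P(A|B) = 0.2010/0.4100 = 0.4902

P(A|B) = 0.4902


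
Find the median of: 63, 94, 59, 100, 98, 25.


Sorted: 25, 59, 63, 94, 98, 100
n = 6 (even)
Middle values: 63 and 94
Median = (63+94)/2 = 78.5000

Median = 78.5000


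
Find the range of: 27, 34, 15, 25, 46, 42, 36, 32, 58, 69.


Max = 69, Min = 15
Range = 69 - 15 = 54

Range = 54


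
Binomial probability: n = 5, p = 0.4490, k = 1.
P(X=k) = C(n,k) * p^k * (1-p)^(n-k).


C(5,1) = 5
p^1 = 0.449000
(1-p)^4 = 0.092174
P = 5 * 0.449000 * 0.092174 = 0.2069

P(X=1) = 0.2069


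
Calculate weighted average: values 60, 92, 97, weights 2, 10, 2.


Numerator = 60*2 + 92*10 + 97*2 = 1234
Denominator = 2 + 10 + 2 = 14
WM = 1234/14 = 88.1429

WM = 88.1429


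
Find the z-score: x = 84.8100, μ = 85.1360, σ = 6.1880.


z = (84.8100 - 85.1360)/6.1880
= -0.3260/6.1880
= -0.0527

z = -0.0527


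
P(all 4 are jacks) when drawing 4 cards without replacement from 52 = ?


P(all jacks) = (4/52) × (3/51) × (2/50) × (1/49)
= 3.6938e-06

P = 3.6938e-06


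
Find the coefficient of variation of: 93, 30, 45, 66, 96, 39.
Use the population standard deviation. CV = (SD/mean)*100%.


Mean = 61.5000
SD = 25.7342
CV = (25.7342/61.5000)*100 = 41.8443%

CV = 41.8443%


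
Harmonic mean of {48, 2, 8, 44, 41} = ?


Sum of reciprocals = 1/48 + 1/2 + 1/8 + 1/44 + 1/41 = 0.692951
HM = 5/0.692951 = 7.2155

HM = 7.2155


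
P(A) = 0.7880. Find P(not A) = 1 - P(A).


P(not A) = 1 - 0.7880 = 0.2120

P(not A) = 0.2120


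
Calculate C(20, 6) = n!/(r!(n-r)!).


C(20,6) = 20!/(6! × 14!)
= 2432902008176640000/(720 × 87178291200)
= 38760

C(20,6) = 38760


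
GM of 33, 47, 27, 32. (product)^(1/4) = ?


Product = 33 × 47 × 27 × 32 = 1340064
GM = 1340064^(1/4) = 34.0237

GM = 34.0237


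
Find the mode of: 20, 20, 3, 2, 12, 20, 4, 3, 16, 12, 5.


Frequencies: 2:1, 3:2, 4:1, 5:1, 12:2, 16:1, 20:3
Max frequency = 3
Mode = 20

Mode = 20


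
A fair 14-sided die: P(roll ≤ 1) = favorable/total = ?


Favorable outcomes (roll ≤ 1): 1
Total outcomes = 14
P = 1/14 = 0.0714

P = 0.0714


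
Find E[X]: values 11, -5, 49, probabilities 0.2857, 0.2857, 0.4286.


E[X] = 11*0.2857 - 5*0.2857 + 49*0.4286
= 3.1427 - 1.4285 + 21.0014
= 22.7156

E[X] = 22.7156


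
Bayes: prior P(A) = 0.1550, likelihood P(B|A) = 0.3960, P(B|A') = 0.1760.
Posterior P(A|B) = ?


P(B) = P(B|A)*P(A) + P(B|A')*P(A')
= 0.3960*0.1550 + 0.1760*0.8450
= 0.061380 + 0.148720 = 0.210100
P(A|B) = 0.061380/0.210100 = 0.2921

P(A|B) = 0.2921


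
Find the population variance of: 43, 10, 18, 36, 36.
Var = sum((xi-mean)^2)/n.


Mean = 28.6000
Squared deviations: 207.3600, 345.9600, 112.3600, 54.7600, 54.7600
Sum = 775.2000
Variance = 775.2000/5 = 155.0400

Variance = 155.0400


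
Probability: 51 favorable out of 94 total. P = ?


P = 51/94 = 0.5426

P = 0.5426


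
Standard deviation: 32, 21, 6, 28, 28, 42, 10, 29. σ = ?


Mean = 24.5000
Variance = 121.5000
SD = sqrt(121.5000) = 11.0227

SD = 11.0227


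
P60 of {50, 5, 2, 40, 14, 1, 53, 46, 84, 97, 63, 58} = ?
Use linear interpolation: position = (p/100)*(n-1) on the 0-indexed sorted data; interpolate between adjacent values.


Sorted: 1, 2, 5, 14, 40, 46, 50, 53, 58, 63, 84, 97
n = 12
Index = 60/100 * 11 = 6.6000
Lower = data[6] = 50, Upper = data[7] = 53
P60 = 50 + 0.6000*(3) = 51.8000

P60 = 51.8000


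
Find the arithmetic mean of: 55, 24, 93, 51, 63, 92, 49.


Sum = 55 + 24 + 93 + 51 + 63 + 92 + 49 = 427
n = 7
Mean = 427/7 = 61.0000

Mean = 61.0000


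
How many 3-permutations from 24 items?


P(24,3) = 24!/21!
= 620448401733239439360000/51090942171709440000
= 12144

P(24,3) = 12144


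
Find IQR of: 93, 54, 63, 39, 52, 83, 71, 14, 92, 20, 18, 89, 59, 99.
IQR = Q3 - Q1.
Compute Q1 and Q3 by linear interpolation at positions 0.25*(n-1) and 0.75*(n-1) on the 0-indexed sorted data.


Sorted: 14, 18, 20, 39, 52, 54, 59, 63, 71, 83, 89, 92, 93, 99
Q1 (25th %ile) = 42.2500
Q3 (75th %ile) = 87.5000
IQR = 87.5000 - 42.2500 = 45.2500

IQR = 45.2500


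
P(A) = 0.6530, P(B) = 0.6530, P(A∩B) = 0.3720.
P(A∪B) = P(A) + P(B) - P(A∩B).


P(A∪B) = 0.6530 + 0.6530 - 0.3720
= 1.3060 - 0.3720
= 0.9340

P(A∪B) = 0.9340


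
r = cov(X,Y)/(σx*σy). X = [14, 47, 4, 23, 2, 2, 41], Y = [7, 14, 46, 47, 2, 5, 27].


Mean X = 19.0000, Mean Y = 21.1429
SD X = 17.369925, SD Y = 17.723500
Cov = 47.142857
r = 47.142857/(17.369925*17.723500) = 0.1531

r = 0.1531


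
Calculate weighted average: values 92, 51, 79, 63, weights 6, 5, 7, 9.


Numerator = 92*6 + 51*5 + 79*7 + 63*9 = 1927
Denominator = 6 + 5 + 7 + 9 = 27
WM = 1927/27 = 71.3704

WM = 71.3704


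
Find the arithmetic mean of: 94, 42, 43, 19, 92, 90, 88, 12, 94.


Sum = 94 + 42 + 43 + 19 + 92 + 90 + 88 + 12 + 94 = 574
n = 9
Mean = 574/9 = 63.7778

Mean = 63.7778


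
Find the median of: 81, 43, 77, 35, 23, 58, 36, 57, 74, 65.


Sorted: 23, 35, 36, 43, 57, 58, 65, 74, 77, 81
n = 10 (even)
Middle values: 57 and 58
Median = (57+58)/2 = 57.5000

Median = 57.5000


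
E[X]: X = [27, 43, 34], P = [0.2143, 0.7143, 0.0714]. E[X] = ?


E[X] = 27*0.2143 + 43*0.7143 + 34*0.0714
= 5.7861 + 30.7149 + 2.4276
= 38.9286

E[X] = 38.9286


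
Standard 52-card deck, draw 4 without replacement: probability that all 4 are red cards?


P(all red cards) = (26/52) × (25/51) × (24/50) × (23/49)
= 0.0552

P = 0.0552


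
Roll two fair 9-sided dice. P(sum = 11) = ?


Total outcomes = 9×9 = 81
Favorable (sum = 11): 8
P = 8/81 = 0.0988

P = 0.0988


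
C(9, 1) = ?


C(9,1) = 9!/(1! × 8!)
= 362880/(1 × 40320)
= 9

C(9,1) = 9


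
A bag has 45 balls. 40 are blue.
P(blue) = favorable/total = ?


P = 40/45 = 0.8889

P = 0.8889


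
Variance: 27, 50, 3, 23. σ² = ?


Mean = 25.7500
Squared deviations: 1.5625, 588.0625, 517.5625, 7.5625
Sum = 1114.7500
Variance = 1114.7500/4 = 278.6875

Variance = 278.6875


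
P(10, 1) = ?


P(10,1) = 10!/9!
= 3628800/362880
= 10

P(10,1) = 10


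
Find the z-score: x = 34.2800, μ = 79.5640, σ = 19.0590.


z = (34.2800 - 79.5640)/19.0590
= -45.2840/19.0590
= -2.3760

z = -2.3760


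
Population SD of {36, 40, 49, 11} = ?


Mean = 34.0000
Variance = 198.5000
SD = sqrt(198.5000) = 14.0890

SD = 14.0890


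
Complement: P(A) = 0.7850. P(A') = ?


P(not A) = 1 - 0.7850 = 0.2150

P(not A) = 0.2150


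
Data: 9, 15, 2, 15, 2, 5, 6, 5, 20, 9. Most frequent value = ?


Frequencies: 2:2, 5:2, 6:1, 9:2, 15:2, 20:1
Max frequency = 2
Mode = 2, 5, 9, 15

Mode = 2, 5, 9, 15


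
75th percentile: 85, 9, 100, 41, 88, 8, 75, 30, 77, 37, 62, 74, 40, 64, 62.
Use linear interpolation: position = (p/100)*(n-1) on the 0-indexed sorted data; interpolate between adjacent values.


Sorted: 8, 9, 30, 37, 40, 41, 62, 62, 64, 74, 75, 77, 85, 88, 100
n = 15
Index = 75/100 * 14 = 10.5000
Lower = data[10] = 75, Upper = data[11] = 77
P75 = 75 + 0.5000*(2) = 76.0000

P75 = 76.0000


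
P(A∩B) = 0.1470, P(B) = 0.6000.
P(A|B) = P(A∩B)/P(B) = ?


P(A|B) = 0.1470/0.6000 = 0.2450

P(A|B) = 0.2450


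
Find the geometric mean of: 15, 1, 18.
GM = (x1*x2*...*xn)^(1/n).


Product = 15 × 1 × 18 = 270
GM = 270^(1/3) = 6.4633

GM = 6.4633


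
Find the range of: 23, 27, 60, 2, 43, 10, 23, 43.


Max = 60, Min = 2
Range = 60 - 2 = 58

Range = 58


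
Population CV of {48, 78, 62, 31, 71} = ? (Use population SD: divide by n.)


Mean = 58.0000
SD = 16.8167
CV = (16.8167/58.0000)*100 = 28.9942%

CV = 28.9942%


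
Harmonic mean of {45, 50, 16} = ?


Sum of reciprocals = 1/45 + 1/50 + 1/16 = 0.104722
HM = 3/0.104722 = 28.6472

HM = 28.6472


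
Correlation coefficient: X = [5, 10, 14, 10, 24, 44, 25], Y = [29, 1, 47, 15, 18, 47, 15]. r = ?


Mean X = 18.8571, Mean Y = 24.5714
SD X = 12.356936, SD Y = 16.070000
Cov = 84.938776
r = 84.938776/(12.356936*16.070000) = 0.4277

r = 0.4277


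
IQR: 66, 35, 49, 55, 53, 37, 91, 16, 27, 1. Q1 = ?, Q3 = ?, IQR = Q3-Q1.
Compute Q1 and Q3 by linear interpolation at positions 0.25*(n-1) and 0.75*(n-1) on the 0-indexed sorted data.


Sorted: 1, 16, 27, 35, 37, 49, 53, 55, 66, 91
Q1 (25th %ile) = 29.0000
Q3 (75th %ile) = 54.5000
IQR = 54.5000 - 29.0000 = 25.5000

IQR = 25.5000


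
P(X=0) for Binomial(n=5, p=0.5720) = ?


C(5,0) = 1
p^0 = 1.000000
(1-p)^5 = 0.014362
P = 1 * 1.000000 * 0.014362 = 0.0144

P(X=0) = 0.0144


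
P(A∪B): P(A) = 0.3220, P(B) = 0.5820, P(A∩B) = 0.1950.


P(A∪B) = 0.3220 + 0.5820 - 0.1950
= 0.9040 - 0.1950
= 0.7090

P(A∪B) = 0.7090


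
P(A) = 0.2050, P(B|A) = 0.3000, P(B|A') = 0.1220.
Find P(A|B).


P(B) = P(B|A)*P(A) + P(B|A')*P(A')
= 0.3000*0.2050 + 0.1220*0.7950
= 0.061500 + 0.096990 = 0.158490
P(A|B) = 0.061500/0.158490 = 0.3880

P(A|B) = 0.3880


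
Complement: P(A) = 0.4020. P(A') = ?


P(not A) = 1 - 0.4020 = 0.5980

P(not A) = 0.5980


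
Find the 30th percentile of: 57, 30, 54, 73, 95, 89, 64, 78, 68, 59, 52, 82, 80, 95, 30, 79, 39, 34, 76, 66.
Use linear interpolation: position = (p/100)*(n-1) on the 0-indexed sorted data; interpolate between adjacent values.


Sorted: 30, 30, 34, 39, 52, 54, 57, 59, 64, 66, 68, 73, 76, 78, 79, 80, 82, 89, 95, 95
n = 20
Index = 30/100 * 19 = 5.7000
Lower = data[5] = 54, Upper = data[6] = 57
P30 = 54 + 0.7000*(3) = 56.1000

P30 = 56.1000


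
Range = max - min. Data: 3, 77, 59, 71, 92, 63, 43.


Max = 92, Min = 3
Range = 92 - 3 = 89

Range = 89


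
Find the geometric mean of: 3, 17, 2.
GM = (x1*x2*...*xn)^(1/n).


Product = 3 × 17 × 2 = 102
GM = 102^(1/3) = 4.6723

GM = 4.6723


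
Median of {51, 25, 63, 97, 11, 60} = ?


Sorted: 11, 25, 51, 60, 63, 97
n = 6 (even)
Middle values: 51 and 60
Median = (51+60)/2 = 55.5000

Median = 55.5000


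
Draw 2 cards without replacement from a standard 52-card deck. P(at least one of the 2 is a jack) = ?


P(at least one) = 1 - P(none)
P(none) = (48/52) × (47/51) = 0.850679
P(at least one) = 1 - 0.850679 = 0.1493

P = 0.1493


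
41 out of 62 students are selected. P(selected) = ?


P = 41/62 = 0.6613

P = 0.6613


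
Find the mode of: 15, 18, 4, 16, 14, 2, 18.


Frequencies: 2:1, 4:1, 14:1, 15:1, 16:1, 18:2
Max frequency = 2
Mode = 18

Mode = 18


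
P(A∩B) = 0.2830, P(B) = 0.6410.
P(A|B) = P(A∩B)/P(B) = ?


P(A|B) = 0.2830/0.6410 = 0.4415

P(A|B) = 0.4415


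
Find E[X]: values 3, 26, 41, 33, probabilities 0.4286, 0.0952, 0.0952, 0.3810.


E[X] = 3*0.4286 + 26*0.0952 + 41*0.0952 + 33*0.3810
= 1.2858 + 2.4752 + 3.9032 + 12.5730
= 20.2372

E[X] = 20.2372


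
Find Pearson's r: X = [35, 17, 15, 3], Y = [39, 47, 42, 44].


Mean X = 17.5000, Mean Y = 43.0000
SD X = 11.434597, SD Y = 2.915476
Cov = -21.000000
r = -21.000000/(11.434597*2.915476) = -0.6299

r = -0.6299


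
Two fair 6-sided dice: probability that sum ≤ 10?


Total outcomes = 6×6 = 36
Favorable (sum ≤ 10): 33
P = 33/36 = 0.9167

P = 0.9167


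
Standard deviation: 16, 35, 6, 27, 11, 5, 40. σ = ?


Mean = 20.0000
Variance = 170.2857
SD = sqrt(170.2857) = 13.0494

SD = 13.0494


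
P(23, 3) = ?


P(23,3) = 23!/20!
= 25852016738884976640000/2432902008176640000
= 10626

P(23,3) = 10626


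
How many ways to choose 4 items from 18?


C(18,4) = 18!/(4! × 14!)
= 6402373705728000/(24 × 87178291200)
= 3060

C(18,4) = 3060


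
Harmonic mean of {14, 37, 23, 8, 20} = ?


Sum of reciprocals = 1/14 + 1/37 + 1/23 + 1/8 + 1/20 = 0.316934
HM = 5/0.316934 = 15.7762

HM = 15.7762


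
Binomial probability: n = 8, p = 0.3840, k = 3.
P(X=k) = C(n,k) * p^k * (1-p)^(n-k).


C(8,3) = 56
p^3 = 0.056623
(1-p)^5 = 0.088696
P = 56 * 0.056623 * 0.088696 = 0.2812

P(X=3) = 0.2812


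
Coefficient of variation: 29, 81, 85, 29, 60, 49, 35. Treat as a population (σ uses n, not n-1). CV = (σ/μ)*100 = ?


Mean = 52.5714
SD = 21.8688
CV = (21.8688/52.5714)*100 = 41.5983%

CV = 41.5983%


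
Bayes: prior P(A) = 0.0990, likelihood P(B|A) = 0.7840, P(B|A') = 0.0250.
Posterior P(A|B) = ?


P(B) = P(B|A)*P(A) + P(B|A')*P(A')
= 0.7840*0.0990 + 0.0250*0.9010
= 0.077616 + 0.022525 = 0.100141
P(A|B) = 0.077616/0.100141 = 0.7751

P(A|B) = 0.7751


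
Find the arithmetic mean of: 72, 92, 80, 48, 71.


Sum = 72 + 92 + 80 + 48 + 71 = 363
n = 5
Mean = 363/5 = 72.6000

Mean = 72.6000


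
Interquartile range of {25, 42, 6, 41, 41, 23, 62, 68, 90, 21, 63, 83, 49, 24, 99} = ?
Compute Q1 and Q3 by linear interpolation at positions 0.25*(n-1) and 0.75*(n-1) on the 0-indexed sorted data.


Sorted: 6, 21, 23, 24, 25, 41, 41, 42, 49, 62, 63, 68, 83, 90, 99
Q1 (25th %ile) = 24.5000
Q3 (75th %ile) = 65.5000
IQR = 65.5000 - 24.5000 = 41.0000

IQR = 41.0000


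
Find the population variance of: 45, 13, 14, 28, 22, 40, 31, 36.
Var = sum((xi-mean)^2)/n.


Mean = 28.6250
Squared deviations: 268.1406, 244.1406, 213.8906, 0.3906, 43.8906, 129.3906, 5.6406, 54.3906
Sum = 959.8750
Variance = 959.8750/8 = 119.9844

Variance = 119.9844


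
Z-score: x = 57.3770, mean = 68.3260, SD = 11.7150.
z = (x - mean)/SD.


z = (57.3770 - 68.3260)/11.7150
= -10.9490/11.7150
= -0.9346

z = -0.9346


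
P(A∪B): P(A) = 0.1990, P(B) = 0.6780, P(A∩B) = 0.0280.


P(A∪B) = 0.1990 + 0.6780 - 0.0280
= 0.8770 - 0.0280
= 0.8490

P(A∪B) = 0.8490


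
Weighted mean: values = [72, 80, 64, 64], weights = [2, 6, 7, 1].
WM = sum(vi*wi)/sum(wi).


Numerator = 72*2 + 80*6 + 64*7 + 64*1 = 1136
Denominator = 2 + 6 + 7 + 1 = 16
WM = 1136/16 = 71.0000

WM = 71.0000


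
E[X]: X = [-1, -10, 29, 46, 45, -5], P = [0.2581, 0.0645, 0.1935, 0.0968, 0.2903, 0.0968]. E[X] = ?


E[X] = -1*0.2581 - 10*0.0645 + 29*0.1935 + 46*0.0968 + 45*0.2903 - 5*0.0968
= -0.2581 - 0.6450 + 5.6115 + 4.4528 + 13.0635 - 0.4840
= 21.7407

E[X] = 21.7407


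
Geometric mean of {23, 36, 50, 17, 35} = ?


Product = 23 × 36 × 50 × 17 × 35 = 24633000
GM = 24633000^(1/5) = 30.0818

GM = 30.0818


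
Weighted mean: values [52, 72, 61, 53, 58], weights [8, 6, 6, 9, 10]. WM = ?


Numerator = 52*8 + 72*6 + 61*6 + 53*9 + 58*10 = 2271
Denominator = 8 + 6 + 6 + 9 + 10 = 39
WM = 2271/39 = 58.2308

WM = 58.2308


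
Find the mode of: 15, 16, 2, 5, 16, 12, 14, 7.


Frequencies: 2:1, 5:1, 7:1, 12:1, 14:1, 15:1, 16:2
Max frequency = 2
Mode = 16

Mode = 16


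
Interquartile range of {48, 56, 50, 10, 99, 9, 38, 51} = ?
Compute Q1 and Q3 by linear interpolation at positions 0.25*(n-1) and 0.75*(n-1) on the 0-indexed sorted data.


Sorted: 9, 10, 38, 48, 50, 51, 56, 99
Q1 (25th %ile) = 31.0000
Q3 (75th %ile) = 52.2500
IQR = 52.2500 - 31.0000 = 21.2500

IQR = 21.2500


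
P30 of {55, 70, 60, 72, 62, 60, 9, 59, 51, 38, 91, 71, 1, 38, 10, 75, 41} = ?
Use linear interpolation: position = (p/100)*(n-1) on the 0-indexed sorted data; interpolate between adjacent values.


Sorted: 1, 9, 10, 38, 38, 41, 51, 55, 59, 60, 60, 62, 70, 71, 72, 75, 91
n = 17
Index = 30/100 * 16 = 4.8000
Lower = data[4] = 38, Upper = data[5] = 41
P30 = 38 + 0.8000*(3) = 40.4000

P30 = 40.4000


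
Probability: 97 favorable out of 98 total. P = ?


P = 97/98 = 0.9898

P = 0.9898


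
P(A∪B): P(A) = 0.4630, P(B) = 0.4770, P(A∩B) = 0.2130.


P(A∪B) = 0.4630 + 0.4770 - 0.2130
= 0.9400 - 0.2130
= 0.7270

P(A∪B) = 0.7270


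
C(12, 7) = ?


C(12,7) = 12!/(7! × 5!)
= 479001600/(5040 × 120)
= 792

C(12,7) = 792


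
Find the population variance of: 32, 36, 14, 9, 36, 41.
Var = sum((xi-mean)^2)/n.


Mean = 28.0000
Squared deviations: 16.0000, 64.0000, 196.0000, 361.0000, 64.0000, 169.0000
Sum = 870.0000
Variance = 870.0000/6 = 145.0000

Variance = 145.0000


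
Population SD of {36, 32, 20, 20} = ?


Mean = 27.0000
Variance = 51.0000
SD = sqrt(51.0000) = 7.1414

SD = 7.1414


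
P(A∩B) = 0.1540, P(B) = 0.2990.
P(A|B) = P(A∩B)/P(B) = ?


P(A|B) = 0.1540/0.2990 = 0.5151

P(A|B) = 0.5151


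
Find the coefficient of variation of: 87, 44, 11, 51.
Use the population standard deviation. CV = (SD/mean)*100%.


Mean = 48.2500
SD = 26.9942
CV = (26.9942/48.2500)*100 = 55.9466%

CV = 55.9466%


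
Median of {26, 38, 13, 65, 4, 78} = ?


Sorted: 4, 13, 26, 38, 65, 78
n = 6 (even)
Middle values: 26 and 38
Median = (26+38)/2 = 32.0000

Median = 32.0000


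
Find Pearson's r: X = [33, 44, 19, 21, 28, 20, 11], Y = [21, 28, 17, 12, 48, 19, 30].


Mean X = 25.1429, Mean Y = 25.0000
SD X = 10.048860, SD Y = 11.006492
Cov = 22.000000
r = 22.000000/(10.048860*11.006492) = 0.1989

r = 0.1989


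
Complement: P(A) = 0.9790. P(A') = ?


P(not A) = 1 - 0.9790 = 0.0210

P(not A) = 0.0210


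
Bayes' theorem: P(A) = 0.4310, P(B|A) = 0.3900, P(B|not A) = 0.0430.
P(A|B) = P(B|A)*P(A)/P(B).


P(B) = P(B|A)*P(A) + P(B|A')*P(A')
= 0.3900*0.4310 + 0.0430*0.5690
= 0.168090 + 0.024467 = 0.192557
P(A|B) = 0.168090/0.192557 = 0.8729

P(A|B) = 0.8729


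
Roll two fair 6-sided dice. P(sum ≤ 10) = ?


Total outcomes = 6×6 = 36
Favorable (sum ≤ 10): 33
P = 33/36 = 0.9167

P = 0.9167


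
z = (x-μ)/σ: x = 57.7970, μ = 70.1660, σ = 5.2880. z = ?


z = (57.7970 - 70.1660)/5.2880
= -12.3690/5.2880
= -2.3391

z = -2.3391


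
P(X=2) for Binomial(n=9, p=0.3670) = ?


C(9,2) = 36
p^2 = 0.134689
(1-p)^7 = 0.040722
P = 36 * 0.134689 * 0.040722 = 0.1975

P(X=2) = 0.1975


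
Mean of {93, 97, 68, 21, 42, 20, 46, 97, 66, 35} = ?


Sum = 93 + 97 + 68 + 21 + 42 + 20 + 46 + 97 + 66 + 35 = 585
n = 10
Mean = 585/10 = 58.5000

Mean = 58.5000


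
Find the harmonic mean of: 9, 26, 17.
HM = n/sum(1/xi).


Sum of reciprocals = 1/9 + 1/26 + 1/17 = 0.208396
HM = 3/0.208396 = 14.3957

HM = 14.3957


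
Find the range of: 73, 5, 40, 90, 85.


Max = 90, Min = 5
Range = 90 - 5 = 85

Range = 85


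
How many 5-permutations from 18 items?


P(18,5) = 18!/13!
= 6402373705728000/6227020800
= 1028160

P(18,5) = 1028160


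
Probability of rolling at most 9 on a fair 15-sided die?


Favorable outcomes (roll ≤ 9): 9
Total outcomes = 15
P = 9/15 = 0.6000

P = 0.6000


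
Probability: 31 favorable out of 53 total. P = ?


P = 31/53 = 0.5849

P = 0.5849


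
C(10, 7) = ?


C(10,7) = 10!/(7! × 3!)
= 3628800/(5040 × 6)
= 120

C(10,7) = 120


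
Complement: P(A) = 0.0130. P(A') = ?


P(not A) = 1 - 0.0130 = 0.9870

P(not A) = 0.9870


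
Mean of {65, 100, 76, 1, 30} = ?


Sum = 65 + 100 + 76 + 1 + 30 = 272
n = 5
Mean = 272/5 = 54.4000

Mean = 54.4000


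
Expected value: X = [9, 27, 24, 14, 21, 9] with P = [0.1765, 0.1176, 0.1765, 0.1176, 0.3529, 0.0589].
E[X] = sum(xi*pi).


E[X] = 9*0.1765 + 27*0.1176 + 24*0.1765 + 14*0.1176 + 21*0.3529 + 9*0.0589
= 1.5885 + 3.1752 + 4.2360 + 1.6464 + 7.4109 + 0.5301
= 18.5871

E[X] = 18.5871


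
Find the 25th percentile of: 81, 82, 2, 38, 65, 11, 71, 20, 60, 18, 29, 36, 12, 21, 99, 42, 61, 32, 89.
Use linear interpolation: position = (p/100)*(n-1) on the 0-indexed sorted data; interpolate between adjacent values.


Sorted: 2, 11, 12, 18, 20, 21, 29, 32, 36, 38, 42, 60, 61, 65, 71, 81, 82, 89, 99
n = 19
Index = 25/100 * 18 = 4.5000
Lower = data[4] = 20, Upper = data[5] = 21
P25 = 20 + 0.5000*(1) = 20.5000

P25 = 20.5000


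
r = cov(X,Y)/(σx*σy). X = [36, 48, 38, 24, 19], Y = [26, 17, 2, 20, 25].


Mean X = 33.0000, Mean Y = 18.0000
SD X = 10.353743, SD Y = 8.648699
Cov = -37.400000
r = -37.400000/(10.353743*8.648699) = -0.4177

r = -0.4177


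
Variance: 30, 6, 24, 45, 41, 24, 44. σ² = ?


Mean = 30.5714
Squared deviations: 0.3265, 603.7551, 43.1837, 208.1837, 108.7551, 43.1837, 180.3265
Sum = 1187.7143
Variance = 1187.7143/7 = 169.6735

Variance = 169.6735


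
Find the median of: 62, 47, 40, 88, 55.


Sorted: 40, 47, 55, 62, 88
n = 5 (odd)
Middle value = 55

Median = 55


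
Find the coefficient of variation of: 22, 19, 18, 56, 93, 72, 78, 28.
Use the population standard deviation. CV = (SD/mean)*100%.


Mean = 48.2500
SD = 28.2434
CV = (28.2434/48.2500)*100 = 58.5355%

CV = 58.5355%


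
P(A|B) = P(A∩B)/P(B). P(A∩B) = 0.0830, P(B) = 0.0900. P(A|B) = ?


P(A|B) = 0.0830/0.0900 = 0.9222

P(A|B) = 0.9222


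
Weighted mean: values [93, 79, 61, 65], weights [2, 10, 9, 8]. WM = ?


Numerator = 93*2 + 79*10 + 61*9 + 65*8 = 2045
Denominator = 2 + 10 + 9 + 8 = 29
WM = 2045/29 = 70.5172

WM = 70.5172


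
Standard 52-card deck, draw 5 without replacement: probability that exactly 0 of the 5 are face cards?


Hypergeometric: P(X=0) = C(12,0)·C(40,5) / C(52,5)
= 1 × 658008 / 2598960
= 658008/2598960 = 0.2532

P = 0.2532


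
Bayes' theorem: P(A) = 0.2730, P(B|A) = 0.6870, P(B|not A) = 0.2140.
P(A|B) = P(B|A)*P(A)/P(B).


P(B) = P(B|A)*P(A) + P(B|A')*P(A')
= 0.6870*0.2730 + 0.2140*0.7270
= 0.187551 + 0.155578 = 0.343129
P(A|B) = 0.187551/0.343129 = 0.5466

P(A|B) = 0.5466


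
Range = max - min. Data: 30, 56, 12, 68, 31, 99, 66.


Max = 99, Min = 12
Range = 99 - 12 = 87

Range = 87


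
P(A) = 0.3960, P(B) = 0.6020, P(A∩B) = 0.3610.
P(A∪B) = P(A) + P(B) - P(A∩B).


P(A∪B) = 0.3960 + 0.6020 - 0.3610
= 0.9980 - 0.3610
= 0.6370

P(A∪B) = 0.6370


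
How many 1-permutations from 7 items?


P(7,1) = 7!/6!
= 5040/720
= 7

P(7,1) = 7


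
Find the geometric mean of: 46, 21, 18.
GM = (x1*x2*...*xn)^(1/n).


Product = 46 × 21 × 18 = 17388
GM = 17388^(1/3) = 25.9070

GM = 25.9070


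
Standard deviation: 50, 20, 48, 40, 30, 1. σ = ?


Mean = 31.5000
Variance = 291.9167
SD = sqrt(291.9167) = 17.0856

SD = 17.0856


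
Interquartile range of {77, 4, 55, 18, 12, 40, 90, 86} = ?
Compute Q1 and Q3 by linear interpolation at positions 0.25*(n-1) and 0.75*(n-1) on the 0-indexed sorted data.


Sorted: 4, 12, 18, 40, 55, 77, 86, 90
Q1 (25th %ile) = 16.5000
Q3 (75th %ile) = 79.2500
IQR = 79.2500 - 16.5000 = 62.7500

IQR = 62.7500


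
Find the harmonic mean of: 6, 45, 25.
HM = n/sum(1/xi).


Sum of reciprocals = 1/6 + 1/45 + 1/25 = 0.228889
HM = 3/0.228889 = 13.1068

HM = 13.1068


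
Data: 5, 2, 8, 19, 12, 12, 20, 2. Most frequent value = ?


Frequencies: 2:2, 5:1, 8:1, 12:2, 19:1, 20:1
Max frequency = 2
Mode = 2, 12

Mode = 2, 12


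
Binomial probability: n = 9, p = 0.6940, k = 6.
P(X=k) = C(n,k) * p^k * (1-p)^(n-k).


C(9,6) = 84
p^6 = 0.111727
(1-p)^3 = 0.028653
P = 84 * 0.111727 * 0.028653 = 0.2689

P(X=6) = 0.2689


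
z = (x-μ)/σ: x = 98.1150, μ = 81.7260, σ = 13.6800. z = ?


z = (98.1150 - 81.7260)/13.6800
= 16.3890/13.6800
= 1.1980

z = 1.1980


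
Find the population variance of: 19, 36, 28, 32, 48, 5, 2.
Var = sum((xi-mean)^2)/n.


Mean = 24.2857
Squared deviations: 27.9388, 137.2245, 13.7959, 59.5102, 562.3673, 371.9388, 496.6531
Sum = 1669.4286
Variance = 1669.4286/7 = 238.4898

Variance = 238.4898


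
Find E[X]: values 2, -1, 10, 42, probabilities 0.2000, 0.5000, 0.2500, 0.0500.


E[X] = 2*0.2000 - 1*0.5000 + 10*0.2500 + 42*0.0500
= 0.4000 - 0.5000 + 2.5000 + 2.1000
= 4.5000

E[X] = 4.5000


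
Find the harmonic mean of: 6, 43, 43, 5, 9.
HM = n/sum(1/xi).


Sum of reciprocals = 1/6 + 1/43 + 1/43 + 1/5 + 1/9 = 0.524289
HM = 5/0.524289 = 9.5367

HM = 9.5367


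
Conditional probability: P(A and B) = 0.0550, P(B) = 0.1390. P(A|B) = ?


P(A|B) = 0.0550/0.1390 = 0.3957

P(A|B) = 0.3957


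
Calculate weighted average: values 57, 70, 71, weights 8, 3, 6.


Numerator = 57*8 + 70*3 + 71*6 = 1092
Denominator = 8 + 3 + 6 = 17
WM = 1092/17 = 64.2353

WM = 64.2353


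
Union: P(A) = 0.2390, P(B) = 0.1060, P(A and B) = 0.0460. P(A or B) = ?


P(A∪B) = 0.2390 + 0.1060 - 0.0460
= 0.3450 - 0.0460
= 0.2990

P(A∪B) = 0.2990


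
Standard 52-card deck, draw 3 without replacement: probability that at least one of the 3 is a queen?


P(at least one) = 1 - P(none)
P(none) = (48/52) × (47/51) × (46/50) = 0.782624
P(at least one) = 1 - 0.782624 = 0.2174

P = 0.2174


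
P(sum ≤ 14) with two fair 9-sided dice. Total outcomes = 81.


Total outcomes = 9×9 = 81
Favorable (sum ≤ 14): 71
P = 71/81 = 0.8765

P = 0.8765


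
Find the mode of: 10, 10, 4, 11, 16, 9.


Frequencies: 4:1, 9:1, 10:2, 11:1, 16:1
Max frequency = 2
Mode = 10

Mode = 10


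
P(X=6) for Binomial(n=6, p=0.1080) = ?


C(6,6) = 1
p^6 = 1.586874e-06
(1-p)^0 = 1.000000
P = 1 * 1.586874e-06 * 1.000000 = 1.5869e-06

P(X=6) = 1.5869e-06


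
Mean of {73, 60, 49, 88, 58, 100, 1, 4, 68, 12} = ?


Sum = 73 + 60 + 49 + 88 + 58 + 100 + 1 + 4 + 68 + 12 = 513
n = 10
Mean = 513/10 = 51.3000

Mean = 51.3000


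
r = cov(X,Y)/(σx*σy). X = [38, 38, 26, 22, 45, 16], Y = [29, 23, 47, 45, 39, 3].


Mean X = 30.8333, Mean Y = 31.0000
SD X = 10.204846, SD Y = 15.099669
Cov = 42.666667
r = 42.666667/(10.204846*15.099669) = 0.2769

r = 0.2769


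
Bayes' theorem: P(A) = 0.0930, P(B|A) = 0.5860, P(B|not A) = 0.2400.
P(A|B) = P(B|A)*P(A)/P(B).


P(B) = P(B|A)*P(A) + P(B|A')*P(A')
= 0.5860*0.0930 + 0.2400*0.9070
= 0.054498 + 0.217680 = 0.272178
P(A|B) = 0.054498/0.272178 = 0.2002

P(A|B) = 0.2002


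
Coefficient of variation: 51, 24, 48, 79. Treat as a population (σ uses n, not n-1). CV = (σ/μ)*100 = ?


Mean = 50.5000
SD = 19.5000
CV = (19.5000/50.5000)*100 = 38.6139%

CV = 38.6139%


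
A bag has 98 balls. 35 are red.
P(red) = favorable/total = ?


P = 35/98 = 0.3571

P = 0.3571


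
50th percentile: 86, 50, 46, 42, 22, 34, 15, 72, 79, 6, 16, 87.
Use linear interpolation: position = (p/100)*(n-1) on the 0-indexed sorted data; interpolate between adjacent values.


Sorted: 6, 15, 16, 22, 34, 42, 46, 50, 72, 79, 86, 87
n = 12
Index = 50/100 * 11 = 5.5000
Lower = data[5] = 42, Upper = data[6] = 46
P50 = 42 + 0.5000*(4) = 44.0000

P50 = 44.0000


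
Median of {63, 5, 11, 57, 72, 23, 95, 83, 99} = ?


Sorted: 5, 11, 23, 57, 63, 72, 83, 95, 99
n = 9 (odd)
Middle value = 63

Median = 63


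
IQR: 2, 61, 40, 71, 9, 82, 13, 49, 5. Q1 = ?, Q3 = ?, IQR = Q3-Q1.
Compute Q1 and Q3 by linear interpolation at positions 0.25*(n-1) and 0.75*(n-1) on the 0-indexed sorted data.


Sorted: 2, 5, 9, 13, 40, 49, 61, 71, 82
Q1 (25th %ile) = 9.0000
Q3 (75th %ile) = 61.0000
IQR = 61.0000 - 9.0000 = 52.0000

IQR = 52.0000


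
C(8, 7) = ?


C(8,7) = 8!/(7! × 1!)
= 40320/(5040 × 1)
= 8

C(8,7) = 8


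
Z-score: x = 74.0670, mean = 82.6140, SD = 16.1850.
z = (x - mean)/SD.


z = (74.0670 - 82.6140)/16.1850
= -8.5470/16.1850
= -0.5281

z = -0.5281


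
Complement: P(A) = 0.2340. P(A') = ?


P(not A) = 1 - 0.2340 = 0.7660

P(not A) = 0.7660


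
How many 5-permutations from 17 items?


P(17,5) = 17!/12!
= 355687428096000/479001600
= 742560

P(17,5) = 742560


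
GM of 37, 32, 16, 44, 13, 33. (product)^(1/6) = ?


Product = 37 × 32 × 16 × 44 × 13 × 33 = 357586944
GM = 357586944^(1/6) = 26.6418

GM = 26.6418


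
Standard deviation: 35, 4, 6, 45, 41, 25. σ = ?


Mean = 26.0000
Variance = 258.6667
SD = sqrt(258.6667) = 16.0831

SD = 16.0831


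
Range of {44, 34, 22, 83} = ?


Max = 83, Min = 22
Range = 83 - 22 = 61

Range = 61


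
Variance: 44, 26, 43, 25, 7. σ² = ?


Mean = 29.0000
Squared deviations: 225.0000, 9.0000, 196.0000, 16.0000, 484.0000
Sum = 930.0000
Variance = 930.0000/5 = 186.0000

Variance = 186.0000


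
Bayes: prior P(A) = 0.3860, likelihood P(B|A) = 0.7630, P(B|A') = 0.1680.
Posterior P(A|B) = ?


P(B) = P(B|A)*P(A) + P(B|A')*P(A')
= 0.7630*0.3860 + 0.1680*0.6140
= 0.294518 + 0.103152 = 0.397670
P(A|B) = 0.294518/0.397670 = 0.7406

P(A|B) = 0.7406


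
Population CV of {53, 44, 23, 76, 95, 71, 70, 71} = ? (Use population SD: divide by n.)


Mean = 62.8750
SD = 20.7089
CV = (20.7089/62.8750)*100 = 32.9367%

CV = 32.9367%


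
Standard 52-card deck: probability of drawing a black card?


26 black cards in 52 cards
P = 26/52 = 0.5000

P = 0.5000


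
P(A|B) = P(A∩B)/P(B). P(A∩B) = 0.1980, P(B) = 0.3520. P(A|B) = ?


P(A|B) = 0.1980/0.3520 = 0.5625

P(A|B) = 0.5625


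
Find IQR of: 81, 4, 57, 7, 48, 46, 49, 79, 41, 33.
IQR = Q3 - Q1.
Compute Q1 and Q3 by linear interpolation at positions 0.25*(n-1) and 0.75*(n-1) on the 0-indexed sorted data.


Sorted: 4, 7, 33, 41, 46, 48, 49, 57, 79, 81
Q1 (25th %ile) = 35.0000
Q3 (75th %ile) = 55.0000
IQR = 55.0000 - 35.0000 = 20.0000

IQR = 20.0000


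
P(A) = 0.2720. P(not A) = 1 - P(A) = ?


P(not A) = 1 - 0.2720 = 0.7280

P(not A) = 0.7280


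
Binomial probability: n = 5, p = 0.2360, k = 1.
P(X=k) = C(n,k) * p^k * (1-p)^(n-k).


C(5,1) = 5
p^1 = 0.236000
(1-p)^4 = 0.340701
P = 5 * 0.236000 * 0.340701 = 0.4020

P(X=1) = 0.4020


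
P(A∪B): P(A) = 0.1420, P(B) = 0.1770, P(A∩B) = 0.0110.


P(A∪B) = 0.1420 + 0.1770 - 0.0110
= 0.3190 - 0.0110
= 0.3080

P(A∪B) = 0.3080


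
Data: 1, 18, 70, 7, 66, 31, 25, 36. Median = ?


Sorted: 1, 7, 18, 25, 31, 36, 66, 70
n = 8 (even)
Middle values: 25 and 31
Median = (25+31)/2 = 28.0000

Median = 28.0000


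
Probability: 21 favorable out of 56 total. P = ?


P = 21/56 = 0.3750

P = 0.3750


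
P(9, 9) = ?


P(9,9) = 9!/0!
= 362880/1
= 362880

P(9,9) = 362880


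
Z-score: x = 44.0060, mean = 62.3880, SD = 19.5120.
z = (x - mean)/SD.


z = (44.0060 - 62.3880)/19.5120
= -18.3820/19.5120
= -0.9421

z = -0.9421


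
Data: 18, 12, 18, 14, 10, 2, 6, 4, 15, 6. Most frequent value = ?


Frequencies: 2:1, 4:1, 6:2, 10:1, 12:1, 14:1, 15:1, 18:2
Max frequency = 2
Mode = 6, 18

Mode = 6, 18


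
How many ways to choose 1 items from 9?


C(9,1) = 9!/(1! × 8!)
= 362880/(1 × 40320)
= 9

C(9,1) = 9


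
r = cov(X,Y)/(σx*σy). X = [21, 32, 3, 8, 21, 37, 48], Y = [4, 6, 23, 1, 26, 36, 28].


Mean X = 24.2857, Mean Y = 17.7143
SD X = 14.752378, SD Y = 12.769543
Cov = 80.510204
r = 80.510204/(14.752378*12.769543) = 0.4274

r = 0.4274


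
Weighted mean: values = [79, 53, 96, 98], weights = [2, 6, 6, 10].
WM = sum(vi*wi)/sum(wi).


Numerator = 79*2 + 53*6 + 96*6 + 98*10 = 2032
Denominator = 2 + 6 + 6 + 10 = 24
WM = 2032/24 = 84.6667

WM = 84.6667


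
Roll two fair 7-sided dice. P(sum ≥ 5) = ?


Total outcomes = 7×7 = 49
Favorable (sum ≥ 5): 43
P = 43/49 = 0.8776

P = 0.8776


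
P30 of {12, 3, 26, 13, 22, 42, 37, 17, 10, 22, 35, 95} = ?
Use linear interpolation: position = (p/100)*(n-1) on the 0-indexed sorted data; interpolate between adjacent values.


Sorted: 3, 10, 12, 13, 17, 22, 22, 26, 35, 37, 42, 95
n = 12
Index = 30/100 * 11 = 3.3000
Lower = data[3] = 13, Upper = data[4] = 17
P30 = 13 + 0.3000*(4) = 14.2000

P30 = 14.2000


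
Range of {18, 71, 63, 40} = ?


Max = 71, Min = 18
Range = 71 - 18 = 53

Range = 53


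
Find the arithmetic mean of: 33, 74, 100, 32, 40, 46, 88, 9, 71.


Sum = 33 + 74 + 100 + 32 + 40 + 46 + 88 + 9 + 71 = 493
n = 9
Mean = 493/9 = 54.7778

Mean = 54.7778


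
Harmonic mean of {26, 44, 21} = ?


Sum of reciprocals = 1/26 + 1/44 + 1/21 = 0.108808
HM = 3/0.108808 = 27.5715

HM = 27.5715


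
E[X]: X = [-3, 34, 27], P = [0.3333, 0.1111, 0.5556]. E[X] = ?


E[X] = -3*0.3333 + 34*0.1111 + 27*0.5556
= -0.9999 + 3.7774 + 15.0012
= 17.7787

E[X] = 17.7787


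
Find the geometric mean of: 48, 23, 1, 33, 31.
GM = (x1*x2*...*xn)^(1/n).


Product = 48 × 23 × 1 × 33 × 31 = 1129392
GM = 1129392^(1/5) = 16.2394

GM = 16.2394


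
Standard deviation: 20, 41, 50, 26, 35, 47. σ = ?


Mean = 36.5000
Variance = 116.2500
SD = sqrt(116.2500) = 10.7819

SD = 10.7819


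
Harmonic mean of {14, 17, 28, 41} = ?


Sum of reciprocals = 1/14 + 1/17 + 1/28 + 1/41 = 0.190357
HM = 4/0.190357 = 21.0132

HM = 21.0132


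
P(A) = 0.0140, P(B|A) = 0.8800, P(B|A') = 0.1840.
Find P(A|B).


P(B) = P(B|A)*P(A) + P(B|A')*P(A')
= 0.8800*0.0140 + 0.1840*0.9860
= 0.012320 + 0.181424 = 0.193744
P(A|B) = 0.012320/0.193744 = 0.0636

P(A|B) = 0.0636


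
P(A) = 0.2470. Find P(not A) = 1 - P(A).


P(not A) = 1 - 0.2470 = 0.7530

P(not A) = 0.7530


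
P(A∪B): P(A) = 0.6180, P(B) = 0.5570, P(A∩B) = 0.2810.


P(A∪B) = 0.6180 + 0.5570 - 0.2810
= 1.1750 - 0.2810
= 0.8940

P(A∪B) = 0.8940


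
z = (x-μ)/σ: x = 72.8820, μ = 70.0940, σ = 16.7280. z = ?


z = (72.8820 - 70.0940)/16.7280
= 2.7880/16.7280
= 0.1667

z = 0.1667


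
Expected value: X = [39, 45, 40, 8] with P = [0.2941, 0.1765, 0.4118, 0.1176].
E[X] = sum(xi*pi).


E[X] = 39*0.2941 + 45*0.1765 + 40*0.4118 + 8*0.1176
= 11.4699 + 7.9425 + 16.4720 + 0.9408
= 36.8252

E[X] = 36.8252


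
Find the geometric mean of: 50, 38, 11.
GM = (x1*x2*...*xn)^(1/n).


Product = 50 × 38 × 11 = 20900
GM = 20900^(1/3) = 27.5454

GM = 27.5454


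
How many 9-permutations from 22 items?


P(22,9) = 22!/13!
= 1124000727777607680000/6227020800
= 180503769600

P(22,9) = 180503769600


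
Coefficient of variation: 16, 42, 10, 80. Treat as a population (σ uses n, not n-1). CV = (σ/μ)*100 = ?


Mean = 37.0000
SD = 27.5862
CV = (27.5862/37.0000)*100 = 74.5574%

CV = 74.5574%


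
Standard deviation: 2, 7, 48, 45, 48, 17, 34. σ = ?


Mean = 28.7143
Variance = 337.0612
SD = sqrt(337.0612) = 18.3592

SD = 18.3592


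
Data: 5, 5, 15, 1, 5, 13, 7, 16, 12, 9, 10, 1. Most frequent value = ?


Frequencies: 1:2, 5:3, 7:1, 9:1, 10:1, 12:1, 13:1, 15:1, 16:1
Max frequency = 3
Mode = 5

Mode = 5


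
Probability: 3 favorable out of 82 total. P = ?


P = 3/82 = 0.0366

P = 0.0366


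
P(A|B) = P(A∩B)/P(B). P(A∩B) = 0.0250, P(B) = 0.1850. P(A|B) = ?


P(A|B) = 0.0250/0.1850 = 0.1351

P(A|B) = 0.1351


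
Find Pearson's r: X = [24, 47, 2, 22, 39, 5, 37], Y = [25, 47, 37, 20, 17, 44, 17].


Mean X = 25.1429, Mean Y = 29.5714
SD X = 15.869365, SD Y = 11.926647
Cov = -52.795918
r = -52.795918/(15.869365*11.926647) = -0.2789

r = -0.2789


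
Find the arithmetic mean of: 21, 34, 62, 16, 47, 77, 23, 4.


Sum = 21 + 34 + 62 + 16 + 47 + 77 + 23 + 4 = 284
n = 8
Mean = 284/8 = 35.5000

Mean = 35.5000


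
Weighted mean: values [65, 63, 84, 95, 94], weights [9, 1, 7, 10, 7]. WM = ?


Numerator = 65*9 + 63*1 + 84*7 + 95*10 + 94*7 = 2844
Denominator = 9 + 1 + 7 + 10 + 7 = 34
WM = 2844/34 = 83.6471

WM = 83.6471


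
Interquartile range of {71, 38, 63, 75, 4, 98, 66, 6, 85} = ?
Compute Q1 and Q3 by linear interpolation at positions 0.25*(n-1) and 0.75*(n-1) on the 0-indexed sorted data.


Sorted: 4, 6, 38, 63, 66, 71, 75, 85, 98
Q1 (25th %ile) = 38.0000
Q3 (75th %ile) = 75.0000
IQR = 75.0000 - 38.0000 = 37.0000

IQR = 37.0000


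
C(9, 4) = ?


C(9,4) = 9!/(4! × 5!)
= 362880/(24 × 120)
= 126

C(9,4) = 126


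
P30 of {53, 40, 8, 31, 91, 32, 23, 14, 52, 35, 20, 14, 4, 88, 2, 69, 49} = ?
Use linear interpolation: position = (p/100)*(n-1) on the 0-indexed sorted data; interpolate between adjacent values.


Sorted: 2, 4, 8, 14, 14, 20, 23, 31, 32, 35, 40, 49, 52, 53, 69, 88, 91
n = 17
Index = 30/100 * 16 = 4.8000
Lower = data[4] = 14, Upper = data[5] = 20
P30 = 14 + 0.8000*(6) = 18.8000

P30 = 18.8000


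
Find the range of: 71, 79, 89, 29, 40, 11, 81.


Max = 89, Min = 11
Range = 89 - 11 = 78

Range = 78
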